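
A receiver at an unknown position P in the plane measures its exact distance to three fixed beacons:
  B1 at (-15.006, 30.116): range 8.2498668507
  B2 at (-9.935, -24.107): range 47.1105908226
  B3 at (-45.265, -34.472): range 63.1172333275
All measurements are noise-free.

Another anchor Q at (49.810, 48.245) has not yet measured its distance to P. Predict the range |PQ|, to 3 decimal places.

72.381

eq1: (x + 15.006)² + (y − 30.116)² = 8.2498668507²
eq2: (x + 9.935)² + (y + 24.107)² = 47.1105908226²
eq3: (x + 45.265)² + (y + 34.472)² = 63.1172333275²
eq3−eq1, eq3−eq2 (x²,y² cancel):
  60.518·x + 129.176·y = 1810.639323
  70.660·x + 20.730·y = -793.009960
det = 60.518·20.730 − 129.176·70.660 = -7873.038020
x = (1810.639323·20.730 − 129.176·-793.009960) / -7873.038020 = -17.778703
y = (60.518·-793.009960 − 1810.639323·70.660) / -7873.038020 = 22.346031
|P − Q| = √((-17.778703 − 49.810)² + (22.346031 − 48.245)²) = 72.380864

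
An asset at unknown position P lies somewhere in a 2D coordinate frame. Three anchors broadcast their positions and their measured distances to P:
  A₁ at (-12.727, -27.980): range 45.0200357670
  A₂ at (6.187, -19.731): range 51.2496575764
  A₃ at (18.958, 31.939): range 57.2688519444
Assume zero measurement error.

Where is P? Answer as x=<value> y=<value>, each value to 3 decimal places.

eq1: (x + 12.727)² + (y + 27.980)² = 45.0200357670²
eq2: (x − 6.187)² + (y + 19.731)² = 51.2496575764²
eq3: (x − 18.958)² + (y − 31.939)² = 57.2688519444²
eq3−eq1, eq3−eq2 (x²,y² cancel):
  -63.370·x − 119.838·y = 818.269227
  -25.542·x − 103.340·y = -298.720154
det = -63.370·-103.340 − -119.838·-25.542 = 3487.753604
x = (818.269227·-103.340 − -119.838·-298.720154) / 3487.753604 = -34.508736
y = (-63.370·-298.720154 − 818.269227·-25.542) / 3487.753604 = 11.419995

x=-34.509 y=11.420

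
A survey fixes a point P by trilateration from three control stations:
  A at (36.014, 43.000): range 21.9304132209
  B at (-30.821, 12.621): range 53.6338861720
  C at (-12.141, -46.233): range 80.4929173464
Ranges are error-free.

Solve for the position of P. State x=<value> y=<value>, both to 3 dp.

eq1: (x − 36.014)² + (y − 43.000)² = 21.9304132209²
eq2: (x + 30.821)² + (y − 12.621)² = 53.6338861720²
eq3: (x + 12.141)² + (y + 46.233)² = 80.4929173464²
eq1−eq2, eq1−eq3 (x²,y² cancel):
  -133.670·x − 60.758·y = -4432.435236
  -96.310·x − 178.466·y = -6859.280745
det = -133.670·-178.466 − -60.758·-96.310 = 18003.947240
x = (-4432.435236·-178.466 − -60.758·-6859.280745) / 18003.947240 = 20.788930
y = (-133.670·-6859.280745 − -4432.435236·-96.310) / 18003.947240 = 27.215822

x=20.789 y=27.216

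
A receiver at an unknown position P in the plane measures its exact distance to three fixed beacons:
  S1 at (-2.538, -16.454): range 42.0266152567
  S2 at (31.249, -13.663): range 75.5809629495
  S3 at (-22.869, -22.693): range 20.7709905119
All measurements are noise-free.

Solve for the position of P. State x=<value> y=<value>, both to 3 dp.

eq1: (x + 2.538)² + (y + 16.454)² = 42.0266152567²
eq2: (x − 31.249)² + (y + 13.663)² = 75.5809629495²
eq3: (x + 22.869)² + (y + 22.693)² = 20.7709905119²
eq1−eq2, eq1−eq3 (x²,y² cancel):
  67.574·x + 5.582·y = -3060.243560
  -40.662·x − 12.478·y = 2095.590193
det = 67.574·-12.478 − 5.582·-40.662 = -616.213088
x = (-3060.243560·-12.478 − 5.582·2095.590193) / -616.213088 = -42.985349
y = (67.574·2095.590193 − -3060.243560·-40.662) / -616.213088 = -27.866640

x=-42.985 y=-27.867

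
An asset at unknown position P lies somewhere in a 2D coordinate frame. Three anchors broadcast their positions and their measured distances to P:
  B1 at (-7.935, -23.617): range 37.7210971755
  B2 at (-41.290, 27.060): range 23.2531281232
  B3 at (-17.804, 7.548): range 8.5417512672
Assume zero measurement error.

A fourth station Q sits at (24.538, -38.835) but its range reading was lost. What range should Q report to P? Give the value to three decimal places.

eq1: (x + 7.935)² + (y + 23.617)² = 37.7210971755²
eq2: (x + 41.290)² + (y − 27.060)² = 23.2531281232²
eq3: (x + 17.804)² + (y − 7.548)² = 8.5417512672²
eq2−eq1, eq2−eq3 (x²,y² cancel):
  66.710·x − 101.354·y = -2698.553991
  46.972·x − 39.024·y = -1595.406527
det = 66.710·-39.024 − -101.354·46.972 = 2157.509048
x = (-2698.553991·-39.024 − -101.354·-1595.406527) / 2157.509048 = -26.137764
y = (66.710·-1595.406527 − -2698.553991·46.972) / 2157.509048 = 9.421471
|P − Q| = √((-26.137764 − 24.538)² + (9.421471 − -38.835)²) = 69.976568

69.977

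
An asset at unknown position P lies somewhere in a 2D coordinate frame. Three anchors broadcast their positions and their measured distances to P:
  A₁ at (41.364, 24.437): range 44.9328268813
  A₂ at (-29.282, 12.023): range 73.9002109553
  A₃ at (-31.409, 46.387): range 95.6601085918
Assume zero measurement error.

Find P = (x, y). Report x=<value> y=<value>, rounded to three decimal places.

x=37.174 y=-20.300

eq1: (x − 41.364)² + (y − 24.437)² = 44.9328268813²
eq2: (x + 29.282)² + (y − 12.023)² = 73.9002109553²
eq3: (x + 31.409)² + (y − 46.387)² = 95.6601085918²
eq3−eq2, eq3−eq1 (x²,y² cancel):
  4.254·x − 68.728·y = 1553.324200
  145.546·x − 43.900·y = 6301.765859
det = 4.254·-43.900 − -68.728·145.546 = 9816.334888
x = (1553.324200·-43.900 − -68.728·6301.765859) / 9816.334888 = 37.174448
y = (4.254·6301.765859 − 1553.324200·145.546) / 9816.334888 = -20.300083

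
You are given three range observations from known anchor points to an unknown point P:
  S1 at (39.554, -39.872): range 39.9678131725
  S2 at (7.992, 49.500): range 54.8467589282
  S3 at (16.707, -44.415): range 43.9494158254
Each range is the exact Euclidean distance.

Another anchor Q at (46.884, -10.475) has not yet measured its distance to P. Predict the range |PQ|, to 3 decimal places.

21.314

eq1: (x − 39.554)² + (y + 39.872)² = 39.9678131725²
eq2: (x − 7.992)² + (y − 49.500)² = 54.8467589282²
eq3: (x − 16.707)² + (y + 44.415)² = 43.9494158254²
eq1−eq2, eq1−eq3 (x²,y² cancel):
  -63.124·x + 178.744·y = -2050.914111
  -45.694·x − 9.086·y = -1236.604288
det = -63.124·-9.086 − 178.744·-45.694 = 8741.073000
x = (-2050.914111·-9.086 − 178.744·-1236.604288) / 8741.073000 = 27.418854
y = (-63.124·-1236.604288 − -2050.914111·-45.694) / 8741.073000 = -1.790977
|P − Q| = √((27.418854 − 46.884)² + (-1.790977 − -10.475)²) = 21.314412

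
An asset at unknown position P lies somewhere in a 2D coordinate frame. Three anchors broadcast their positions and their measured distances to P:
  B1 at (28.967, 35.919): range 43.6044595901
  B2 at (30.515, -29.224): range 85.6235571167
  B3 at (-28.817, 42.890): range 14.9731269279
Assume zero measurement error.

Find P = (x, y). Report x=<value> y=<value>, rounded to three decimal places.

x=-13.884 y=43.989

eq1: (x − 28.967)² + (y − 35.919)² = 43.6044595901²
eq2: (x − 30.515)² + (y + 29.224)² = 85.6235571167²
eq3: (x + 28.817)² + (y − 42.890)² = 14.9731269279²
eq1−eq3, eq1−eq2 (x²,y² cancel):
  -115.568·x + 13.942·y = 2217.864305
  3.096·x − 130.286·y = -5774.098886
det = -115.568·-130.286 − 13.942·3.096 = 15013.728016
x = (2217.864305·-130.286 − 13.942·-5774.098886) / 15013.728016 = -13.884239
y = (-115.568·-5774.098886 − 2217.864305·3.096) / 15013.728016 = 43.988712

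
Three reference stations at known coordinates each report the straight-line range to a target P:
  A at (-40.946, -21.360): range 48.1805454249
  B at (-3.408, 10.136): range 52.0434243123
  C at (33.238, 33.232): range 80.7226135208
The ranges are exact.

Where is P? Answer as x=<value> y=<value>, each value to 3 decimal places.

x=2.807 y=-41.535

eq1: (x + 40.946)² + (y + 21.360)² = 48.1805454249²
eq2: (x + 3.408)² + (y − 10.136)² = 52.0434243123²
eq3: (x − 33.238)² + (y − 33.232)² = 80.7226135208²
eq3−eq2, eq3−eq1 (x²,y² cancel):
  -73.292·x − 46.192·y = 1712.844811
  -148.368·x − 109.184·y = 4118.469424
det = -73.292·-109.184 − -46.192·-148.368 = 1148.899072
x = (1712.844811·-109.184 − -46.192·4118.469424) / 1148.899072 = 2.807115
y = (-73.292·4118.469424 − 1712.844811·-148.368) / 1148.899072 = -41.534982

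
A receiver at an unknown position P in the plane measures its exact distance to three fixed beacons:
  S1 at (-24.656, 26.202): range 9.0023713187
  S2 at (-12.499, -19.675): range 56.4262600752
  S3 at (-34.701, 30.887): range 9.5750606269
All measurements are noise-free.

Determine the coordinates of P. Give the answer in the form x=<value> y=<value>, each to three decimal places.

eq1: (x + 24.656)² + (y − 26.202)² = 9.0023713187²
eq2: (x + 12.499)² + (y + 19.675)² = 56.4262600752²
eq3: (x + 34.701)² + (y − 30.887)² = 9.5750606269²
eq1−eq3, eq1−eq2 (x²,y² cancel):
  -20.090·x + 9.370·y = 853.063933
  24.314·x − 91.754·y = -3854.012651
det = -20.090·-91.754 − 9.370·24.314 = 1615.515680
x = (853.063933·-91.754 − 9.370·-3854.012651) / 1615.515680 = -26.096887
y = (-20.090·-3854.012651 − 853.063933·24.314) / 1615.515680 = 35.088312

x=-26.097 y=35.088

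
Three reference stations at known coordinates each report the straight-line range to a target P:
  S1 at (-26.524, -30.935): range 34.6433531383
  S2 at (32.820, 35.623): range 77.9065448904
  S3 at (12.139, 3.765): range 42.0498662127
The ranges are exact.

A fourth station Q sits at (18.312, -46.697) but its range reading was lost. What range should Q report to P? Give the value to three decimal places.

eq1: (x + 26.524)² + (y + 30.935)² = 34.6433531383²
eq2: (x − 32.820)² + (y − 35.623)² = 77.9065448904²
eq3: (x − 12.139)² + (y − 3.765)² = 42.0498662127²
eq3−eq1, eq3−eq2 (x²,y² cancel):
  -77.326·x − 69.400·y = 2066.995587
  41.362·x + 63.716·y = -2116.618505
det = -77.326·63.716 − -69.400·41.362 = -2056.380616
x = (2066.995587·63.716 − -69.400·-2116.618505) / -2056.380616 = 7.388045
y = (-77.326·-2116.618505 − 2066.995587·41.362) / -2056.380616 = -38.015614
|P − Q| = √((7.388045 − 18.312)² + (-38.015614 − -46.697)²) = 13.953467

13.953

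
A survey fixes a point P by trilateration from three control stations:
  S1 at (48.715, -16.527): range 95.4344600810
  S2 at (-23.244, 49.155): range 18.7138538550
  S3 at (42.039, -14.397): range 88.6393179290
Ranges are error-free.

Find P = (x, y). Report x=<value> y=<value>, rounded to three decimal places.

x=-32.817 y=33.075

eq1: (x − 48.715)² + (y + 16.527)² = 95.4344600810²
eq2: (x + 23.244)² + (y − 49.155)² = 18.7138538550²
eq3: (x − 42.039)² + (y + 14.397)² = 88.6393179290²
eq2−eq3, eq2−eq1 (x²,y² cancel):
  130.566·x − 127.104·y = -8488.666788
  143.918·x − 131.364·y = -9067.732452
det = 130.566·-131.364 − -127.104·143.918 = 1140.881448
x = (-8488.666788·-131.364 − -127.104·-9067.732452) / 1140.881448 = -32.816593
y = (130.566·-9067.732452 − -8488.666788·143.918) / 1140.881448 = 33.074770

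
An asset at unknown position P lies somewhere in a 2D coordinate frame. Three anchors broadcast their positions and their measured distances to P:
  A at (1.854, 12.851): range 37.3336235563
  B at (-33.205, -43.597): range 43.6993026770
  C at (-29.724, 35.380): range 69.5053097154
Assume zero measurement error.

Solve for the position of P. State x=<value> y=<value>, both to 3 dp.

eq1: (x − 1.854)² + (y − 12.851)² = 37.3336235563²
eq2: (x + 33.205)² + (y + 43.597)² = 43.6993026770²
eq3: (x + 29.724)² + (y − 35.380)² = 69.5053097154²
eq3−eq2, eq3−eq1 (x²,y² cancel):
  -6.962·x − 157.954·y = 3789.368882
  63.156·x − 45.058·y = 1470.513572
det = -6.962·-45.058 − -157.954·63.156 = 10289.436620
x = (3789.368882·-45.058 − -157.954·1470.513572) / 10289.436620 = 5.980125
y = (-6.962·1470.513572 − 3789.368882·63.156) / 10289.436620 = -24.253913

x=5.980 y=-24.254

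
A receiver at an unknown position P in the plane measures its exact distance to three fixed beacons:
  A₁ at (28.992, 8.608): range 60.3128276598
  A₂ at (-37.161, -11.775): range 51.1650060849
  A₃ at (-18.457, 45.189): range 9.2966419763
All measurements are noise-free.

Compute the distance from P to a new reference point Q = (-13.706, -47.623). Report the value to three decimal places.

eq1: (x − 28.992)² + (y − 8.608)² = 60.3128276598²
eq2: (x + 37.161)² + (y + 11.775)² = 51.1650060849²
eq3: (x + 18.457)² + (y − 45.189)² = 9.2966419763²
eq2−eq1, eq2−eq3 (x²,y² cancel):
  132.306·x + 40.766·y = -1624.736151
  37.408·x + 113.928·y = 3394.546320
det = 132.306·113.928 − 40.766·37.408 = 13548.383440
x = (-1624.736151·113.928 − 40.766·3394.546320) / 13548.383440 = -23.876281
y = (132.306·3394.546320 − -1624.736151·37.408) / 13548.383440 = 37.635263
|P − Q| = √((-23.876281 − -13.706)² + (37.635263 − -47.623)²) = 85.862716

85.863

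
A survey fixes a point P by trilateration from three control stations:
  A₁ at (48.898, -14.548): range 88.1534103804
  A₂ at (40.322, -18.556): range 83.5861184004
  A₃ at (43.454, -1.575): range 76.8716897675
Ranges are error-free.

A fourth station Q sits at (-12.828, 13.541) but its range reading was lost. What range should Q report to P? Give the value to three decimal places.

23.615

eq1: (x − 48.898)² + (y + 14.548)² = 88.1534103804²
eq2: (x − 40.322)² + (y + 18.556)² = 83.5861184004²
eq3: (x − 43.454)² + (y + 1.575)² = 76.8716897675²
eq3−eq1, eq3−eq2 (x²,y² cancel):
  10.888·x − 25.946·y = -1149.839107
  -6.264·x − 33.962·y = -997.924423
det = 10.888·-33.962 − -25.946·-6.264 = -532.304000
x = (-1149.839107·-33.962 − -25.946·-997.924423) / -532.304000 = -24.720251
y = (10.888·-997.924423 − -1149.839107·-6.264) / -532.304000 = 33.942997
|P − Q| = √((-24.720251 − -12.828)² + (33.942997 − 13.541)²) = 23.614977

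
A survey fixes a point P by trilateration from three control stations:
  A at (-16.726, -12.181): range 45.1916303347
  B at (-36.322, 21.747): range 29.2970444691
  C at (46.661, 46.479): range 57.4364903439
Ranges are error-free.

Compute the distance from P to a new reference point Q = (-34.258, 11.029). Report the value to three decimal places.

33.044

eq1: (x + 16.726)² + (y + 12.181)² = 45.1916303347²
eq2: (x + 36.322)² + (y − 21.747)² = 29.2970444691²
eq3: (x − 46.661)² + (y − 46.479)² = 57.4364903439²
eq1−eq2, eq1−eq3 (x²,y² cancel):
  -39.192·x + 67.856·y = 2548.050494
  126.774·x + 117.320·y = 2652.743554
det = -39.192·117.320 − 67.856·126.774 = -13200.381984
x = (2548.050494·117.320 − 67.856·2652.743554) / -13200.381984 = -9.009794
y = (-39.192·2652.743554 − 2548.050494·126.774) / -13200.381984 = 32.347009
|P − Q| = √((-9.009794 − -34.258)² + (32.347009 − 11.029)²) = 33.044356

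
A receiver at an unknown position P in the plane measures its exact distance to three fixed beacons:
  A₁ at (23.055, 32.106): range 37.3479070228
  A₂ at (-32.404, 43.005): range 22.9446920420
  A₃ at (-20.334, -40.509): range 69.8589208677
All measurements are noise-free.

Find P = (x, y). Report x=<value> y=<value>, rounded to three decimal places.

x=-14.170 y=29.077

eq1: (x − 23.055)² + (y − 32.106)² = 37.3479070228²
eq2: (x + 32.404)² + (y − 43.005)² = 22.9446920420²
eq3: (x + 20.334)² + (y + 40.509)² = 69.8589208677²
eq2−eq1, eq2−eq3 (x²,y² cancel):
  110.918·x − 21.798·y = -2205.528246
  24.140·x − 167.028·y = -5198.808536
det = 110.918·-167.028 − -21.798·24.140 = -18000.207984
x = (-2205.528246·-167.028 − -21.798·-5198.808536) / -18000.207984 = -14.169911
y = (110.918·-5198.808536 − -2205.528246·24.140) / -18000.207984 = 29.077441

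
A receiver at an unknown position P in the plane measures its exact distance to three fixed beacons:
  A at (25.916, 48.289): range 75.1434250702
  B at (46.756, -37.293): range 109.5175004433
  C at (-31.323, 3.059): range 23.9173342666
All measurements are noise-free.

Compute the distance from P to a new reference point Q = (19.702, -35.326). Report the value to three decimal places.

eq1: (x − 25.916)² + (y − 48.289)² = 75.1434250702²
eq2: (x − 46.756)² + (y + 37.293)² = 109.5175004433²
eq3: (x + 31.323)² + (y − 3.059)² = 23.9173342666²
eq3−eq1, eq3−eq2 (x²,y² cancel):
  114.478·x + 90.460·y = -3061.516686
  156.158·x − 80.704·y = -8835.640450
det = 114.478·-80.704 − 90.460·156.158 = -23364.885192
x = (-3061.516686·-80.704 − 90.460·-8835.640450) / -23364.885192 = -44.782958
y = (114.478·-8835.640450 − -3061.516686·156.158) / -23364.885192 = 22.829392
|P − Q| = √((-44.782958 − 19.702)² + (22.829392 − -35.326)²) = 86.835243

86.835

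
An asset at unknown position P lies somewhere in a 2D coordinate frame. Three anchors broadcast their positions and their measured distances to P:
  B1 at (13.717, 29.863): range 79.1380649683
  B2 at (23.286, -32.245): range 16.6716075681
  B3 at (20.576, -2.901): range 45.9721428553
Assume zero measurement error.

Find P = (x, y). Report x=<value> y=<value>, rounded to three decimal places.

x=21.857 y=-48.855

eq1: (x − 13.717)² + (y − 29.863)² = 79.1380649683²
eq2: (x − 23.286)² + (y + 32.245)² = 16.6716075681²
eq3: (x − 20.576)² + (y + 2.901)² = 45.9721428553²
eq2−eq1, eq2−eq3 (x²,y² cancel):
  -19.138·x + 124.216·y = -6486.913791
  -5.420·x + 58.688·y = -2985.685664
det = -19.138·58.688 − 124.216·-5.420 = -449.920224
x = (-6486.913791·58.688 − 124.216·-2985.685664) / -449.920224 = 21.857355
y = (-19.138·-2985.685664 − -6486.913791·-5.420) / -449.920224 = -48.855282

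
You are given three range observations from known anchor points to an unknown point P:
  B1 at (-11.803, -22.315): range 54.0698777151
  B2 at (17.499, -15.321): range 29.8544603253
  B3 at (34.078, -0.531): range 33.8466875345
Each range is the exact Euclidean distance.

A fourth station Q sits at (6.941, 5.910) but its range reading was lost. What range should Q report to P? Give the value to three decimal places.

eq1: (x + 11.803)² + (y + 22.315)² = 54.0698777151²
eq2: (x − 17.499)² + (y + 15.321)² = 29.8544603253²
eq3: (x − 34.078)² + (y + 0.531)² = 33.8466875345²
eq3−eq1, eq3−eq2 (x²,y² cancel):
  -91.762·x − 43.568·y = -2302.275430
  -33.158·x − 29.580·y = -366.334547
det = -91.762·-29.580 − -43.568·-33.158 = 1269.692216
x = (-2302.275430·-29.580 − -43.568·-366.334547) / 1269.692216 = 41.065735
y = (-91.762·-366.334547 − -2302.275430·-33.158) / 1269.692216 = -33.648515
|P − Q| = √((41.065735 − 6.941)² + (-33.648515 − 5.910)²) = 52.243408

52.243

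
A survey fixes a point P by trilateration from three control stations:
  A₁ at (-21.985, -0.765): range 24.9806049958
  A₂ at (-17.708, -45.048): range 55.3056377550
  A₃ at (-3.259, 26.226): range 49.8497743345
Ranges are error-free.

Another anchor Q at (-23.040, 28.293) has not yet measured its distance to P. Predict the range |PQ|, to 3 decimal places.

eq1: (x + 21.985)² + (y + 0.765)² = 24.9806049958²
eq2: (x + 17.708)² + (y + 45.048)² = 55.3056377550²
eq3: (x + 3.259)² + (y − 26.226)² = 49.8497743345²
eq1−eq2, eq1−eq3 (x²,y² cancel):
  8.554·x − 88.566·y = -575.712824
  37.452·x + 53.982·y = -1646.470668
det = 8.554·53.982 − -88.566·37.452 = 3778.735860
x = (-575.712824·53.982 − -88.566·-1646.470668) / 3778.735860 = -46.814453
y = (8.554·-1646.470668 − -575.712824·37.452) / 3778.735860 = 1.978886
|P − Q| = √((-46.814453 − -23.040)² + (1.978886 − 28.293)²) = 35.463463

35.463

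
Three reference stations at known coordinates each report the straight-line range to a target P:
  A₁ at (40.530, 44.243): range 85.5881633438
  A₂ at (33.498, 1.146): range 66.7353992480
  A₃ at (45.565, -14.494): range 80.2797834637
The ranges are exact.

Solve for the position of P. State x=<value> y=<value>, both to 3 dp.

x=-33.237 y=0.840

eq1: (x − 40.530)² + (y − 44.243)² = 85.5881633438²
eq2: (x − 33.498)² + (y − 1.146)² = 66.7353992480²
eq3: (x − 45.565)² + (y + 14.494)² = 80.2797834637²
eq3−eq2, eq3−eq1 (x²,y² cancel):
  -24.134·x + 31.280·y = 828.414179
  -10.070·x + 117.474·y = 433.388616
det = -24.134·117.474 − 31.280·-10.070 = -2520.127916
x = (828.414179·117.474 − 31.280·433.388616) / -2520.127916 = -33.236698
y = (-24.134·433.388616 − 828.414179·-10.070) / -2520.127916 = 0.840144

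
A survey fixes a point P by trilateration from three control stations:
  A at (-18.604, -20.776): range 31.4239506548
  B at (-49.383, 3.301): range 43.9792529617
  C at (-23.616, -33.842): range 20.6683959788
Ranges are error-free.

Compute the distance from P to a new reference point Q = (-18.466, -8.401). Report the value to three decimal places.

40.366

eq1: (x + 18.604)² + (y + 20.776)² = 31.4239506548²
eq2: (x + 49.383)² + (y − 3.301)² = 43.9792529617²
eq3: (x + 23.616)² + (y + 33.842)² = 20.6683959788²
eq3−eq2, eq3−eq1 (x²,y² cancel):
  -51.534·x + 74.286·y = -760.411229
  10.024·x + 26.132·y = -1485.527510
det = -51.534·26.132 − 74.286·10.024 = -2091.329352
x = (-760.411229·26.132 − 74.286·-1485.527510) / -2091.329352 = -43.265701
y = (-51.534·-1485.527510 − -760.411229·10.024) / -2091.329352 = -40.250732
|P − Q| = √((-43.265701 − -18.466)² + (-40.250732 − -8.401)²) = 40.366206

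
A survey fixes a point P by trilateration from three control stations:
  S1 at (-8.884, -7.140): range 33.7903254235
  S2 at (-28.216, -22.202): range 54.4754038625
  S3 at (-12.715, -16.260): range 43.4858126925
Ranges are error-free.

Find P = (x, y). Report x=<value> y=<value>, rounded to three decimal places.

eq1: (x + 8.884)² + (y + 7.140)² = 33.7903254235²
eq2: (x + 28.216)² + (y + 22.202)² = 54.4754038625²
eq3: (x + 12.715)² + (y + 16.260)² = 43.4858126925²
eq2−eq1, eq2−eq3 (x²,y² cancel):
  38.664·x + 30.124·y = 666.617130
  31.002·x + 11.884·y = 213.541085
det = 38.664·11.884 − 30.124·31.002 = -474.421272
x = (666.617130·11.884 − 30.124·213.541085) / -474.421272 = -3.139333
y = (38.664·213.541085 − 666.617130·31.002) / -474.421272 = 26.158422

x=-3.139 y=26.158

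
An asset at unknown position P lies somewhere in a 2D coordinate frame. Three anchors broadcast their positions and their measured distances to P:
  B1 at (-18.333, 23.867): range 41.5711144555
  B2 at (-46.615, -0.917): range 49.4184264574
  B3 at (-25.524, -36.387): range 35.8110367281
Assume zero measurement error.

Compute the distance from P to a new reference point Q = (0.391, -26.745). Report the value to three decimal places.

14.040

eq1: (x + 18.333)² + (y − 23.867)² = 41.5711144555²
eq2: (x + 46.615)² + (y + 0.917)² = 49.4184264574²
eq3: (x + 25.524)² + (y + 36.387)² = 35.8110367281²
eq3−eq1, eq3−eq2 (x²,y² cancel):
  14.382·x + 120.508·y = -1515.482973
  -42.182·x + 70.940·y = -961.439753
det = 14.382·70.940 − 120.508·-42.182 = 6103.527536
x = (-1515.482973·70.940 − 120.508·-961.439753) / 6103.527536 = 1.368523
y = (14.382·-961.439753 − -1515.482973·-42.182) / 6103.527536 = -12.739113
|P − Q| = √((1.368523 − 0.391)² + (-12.739113 − -26.745)²) = 14.039958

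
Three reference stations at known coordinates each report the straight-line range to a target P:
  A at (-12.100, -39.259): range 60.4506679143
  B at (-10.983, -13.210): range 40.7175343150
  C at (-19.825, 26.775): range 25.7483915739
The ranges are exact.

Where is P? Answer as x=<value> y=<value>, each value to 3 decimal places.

eq1: (x + 12.100)² + (y + 39.259)² = 60.4506679143²
eq2: (x + 10.983)² + (y + 13.210)² = 40.7175343150²
eq3: (x + 19.825)² + (y − 26.775)² = 25.7483915739²
eq1−eq2, eq1−eq3 (x²,y² cancel):
  2.234·x + 52.098·y = 603.816959
  -15.450·x + 132.068·y = 2413.555752
det = 2.234·132.068 − 52.098·-15.450 = 1099.954012
x = (603.816959·132.068 − 52.098·2413.555752) / 1099.954012 = -41.816775
y = (2.234·2413.555752 − 603.816959·-15.450) / 1099.954012 = 13.383155

x=-41.817 y=13.383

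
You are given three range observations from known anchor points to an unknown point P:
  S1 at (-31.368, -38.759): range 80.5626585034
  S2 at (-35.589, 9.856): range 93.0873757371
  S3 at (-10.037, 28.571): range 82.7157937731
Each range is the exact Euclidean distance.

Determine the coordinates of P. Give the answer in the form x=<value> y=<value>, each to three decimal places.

x=48.682 y=-29.687

eq1: (x + 31.368)² + (y + 38.759)² = 80.5626585034²
eq2: (x + 35.589)² + (y − 9.856)² = 93.0873757371²
eq3: (x + 10.037)² + (y − 28.571)² = 82.7157937731²
eq2−eq1, eq2−eq3 (x²,y² cancel):
  8.442·x − 97.230·y = 3297.411424
  51.104·x + 37.430·y = 1376.682735
det = 8.442·37.430 − -97.230·51.104 = 5284.825980
x = (3297.411424·37.430 − -97.230·1376.682735) / 5284.825980 = 48.682203
y = (8.442·1376.682735 − 3297.411424·51.104) / 5284.825980 = -29.686684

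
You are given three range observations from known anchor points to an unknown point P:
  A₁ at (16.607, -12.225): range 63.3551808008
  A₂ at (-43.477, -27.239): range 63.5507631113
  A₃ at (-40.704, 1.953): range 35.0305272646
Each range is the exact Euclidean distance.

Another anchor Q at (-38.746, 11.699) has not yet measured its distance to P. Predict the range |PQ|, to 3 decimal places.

25.404

eq1: (x − 16.607)² + (y + 12.225)² = 63.3551808008²
eq2: (x + 43.477)² + (y + 27.239)² = 63.5507631113²
eq3: (x + 40.704)² + (y − 1.953)² = 35.0305272646²
eq3−eq2, eq3−eq1 (x²,y² cancel):
  -5.546·x − 58.384·y = -1839.978827
  114.622·x − 28.356·y = -4022.127845
det = -5.546·-28.356 − -58.384·114.622 = 6849.353224
x = (-1839.978827·-28.356 − -58.384·-4022.127845) / 6849.353224 = -26.667258
y = (-5.546·-4022.127845 − -1839.978827·114.622) / 6849.353224 = 34.048291
|P − Q| = √((-26.667258 − -38.746)² + (34.048291 − 11.699)²) = 25.404465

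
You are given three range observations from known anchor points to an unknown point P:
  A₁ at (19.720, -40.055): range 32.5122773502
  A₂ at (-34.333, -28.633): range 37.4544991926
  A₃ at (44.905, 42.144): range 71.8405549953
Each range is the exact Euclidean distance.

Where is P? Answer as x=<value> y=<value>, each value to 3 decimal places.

eq1: (x − 19.720)² + (y + 40.055)² = 32.5122773502²
eq2: (x + 34.333)² + (y + 28.633)² = 37.4544991926²
eq3: (x − 44.905)² + (y − 42.144)² = 71.8405549953²
eq1−eq3, eq1−eq2 (x²,y² cancel):
  50.370·x + 164.398·y = -2304.722828
  -108.106·x + 22.844·y = -340.469178
det = 50.370·22.844 − 164.398·-108.106 = 18923.062468
x = (-2304.722828·22.844 − 164.398·-340.469178) / 18923.062468 = 0.175625
y = (50.370·-340.469178 − -2304.722828·-108.106) / 18923.062468 = -14.072976

x=0.176 y=-14.073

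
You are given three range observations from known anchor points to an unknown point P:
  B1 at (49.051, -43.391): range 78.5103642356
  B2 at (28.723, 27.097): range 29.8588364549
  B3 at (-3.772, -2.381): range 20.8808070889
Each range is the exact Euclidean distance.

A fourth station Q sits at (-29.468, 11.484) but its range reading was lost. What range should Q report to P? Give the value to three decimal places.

30.447

eq1: (x − 49.051)² + (y + 43.391)² = 78.5103642356²
eq2: (x − 28.723)² + (y − 27.097)² = 29.8588364549²
eq3: (x + 3.772)² + (y + 2.381)² = 20.8808070889²
eq1−eq3, eq1−eq2 (x²,y² cancel):
  -105.646·x + 82.020·y = 1458.986851
  -40.656·x + 140.976·y = 2542.805834
det = -105.646·140.976 − 82.020·-40.656 = -11558.945376
x = (1458.986851·140.976 − 82.020·2542.805834) / -11558.945376 = 0.249054
y = (-105.646·2542.805834 − 1458.986851·-40.656) / -11558.945376 = 18.108979
|P − Q| = √((0.249054 − -29.468)² + (18.108979 − 11.484)²) = 30.446570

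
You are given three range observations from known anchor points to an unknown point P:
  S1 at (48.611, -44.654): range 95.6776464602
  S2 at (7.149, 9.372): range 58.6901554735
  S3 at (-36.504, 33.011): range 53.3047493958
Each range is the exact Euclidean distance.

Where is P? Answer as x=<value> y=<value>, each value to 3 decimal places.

x=-43.781 y=-19.795

eq1: (x − 48.611)² + (y + 44.654)² = 95.6776464602²
eq2: (x − 7.149)² + (y − 9.372)² = 58.6901554735²
eq3: (x + 36.504)² + (y − 33.011)² = 53.3047493958²
eq3−eq2, eq3−eq1 (x²,y² cancel):
  87.306·x − 47.278·y = -2886.463593
  170.230·x − 155.330·y = -4378.074824
det = 87.306·-155.330 − -47.278·170.230 = -5513.107040
x = (-2886.463593·-155.330 − -47.278·-4378.074824) / -5513.107040 = -43.780715
y = (87.306·-4378.074824 − -2886.463593·170.230) / -5513.107040 = -19.794736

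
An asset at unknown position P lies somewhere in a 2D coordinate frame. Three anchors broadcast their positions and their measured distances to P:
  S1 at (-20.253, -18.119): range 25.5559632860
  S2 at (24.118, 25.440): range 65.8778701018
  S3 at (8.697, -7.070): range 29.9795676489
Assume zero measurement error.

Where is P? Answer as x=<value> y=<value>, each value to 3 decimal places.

x=-1.349 y=-35.316

eq1: (x + 20.253)² + (y + 18.119)² = 25.5559632860²
eq2: (x − 24.118)² + (y − 25.440)² = 65.8778701018²
eq3: (x − 8.697)² + (y + 7.070)² = 29.9795676489²
eq3−eq1, eq3−eq2 (x²,y² cancel):
  -57.900·x − 22.098·y = 858.526678
  30.842·x + 65.020·y = -2337.870478
det = -57.900·65.020 − -22.098·30.842 = -3083.111484
x = (858.526678·65.020 − -22.098·-2337.870478) / -3083.111484 = -1.349008
y = (-57.900·-2337.870478 − 858.526678·30.842) / -3083.111484 = -35.316278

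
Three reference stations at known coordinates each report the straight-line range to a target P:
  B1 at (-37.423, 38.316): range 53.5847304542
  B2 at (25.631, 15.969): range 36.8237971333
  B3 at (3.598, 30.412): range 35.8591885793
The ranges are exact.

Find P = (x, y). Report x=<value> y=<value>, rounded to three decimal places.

eq1: (x + 37.423)² + (y − 38.316)² = 53.5847304542²
eq2: (x − 25.631)² + (y − 15.969)² = 36.8237971333²
eq3: (x − 3.598)² + (y − 30.412)² = 35.8591885793²
eq2−eq1, eq2−eq3 (x²,y² cancel):
  -126.108·x + 44.694·y = 441.308360
  -44.066·x + 28.886·y = 95.988856
det = -126.108·28.886 − 44.694·-44.066 = -1673.269884
x = (441.308360·28.886 − 44.694·95.988856) / -1673.269884 = -5.054479
y = (-126.108·95.988856 − 441.308360·-44.066) / -1673.269884 = -4.387655

x=-5.054 y=-4.388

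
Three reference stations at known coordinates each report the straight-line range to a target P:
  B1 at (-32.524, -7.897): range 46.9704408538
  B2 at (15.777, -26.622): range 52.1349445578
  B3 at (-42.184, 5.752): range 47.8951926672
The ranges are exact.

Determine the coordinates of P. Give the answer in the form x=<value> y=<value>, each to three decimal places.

eq1: (x + 32.524)² + (y + 7.897)² = 46.9704408538²
eq2: (x − 15.777)² + (y + 26.622)² = 52.1349445578²
eq3: (x + 42.184)² + (y − 5.752)² = 47.8951926672²
eq2−eq1, eq2−eq3 (x²,y² cancel):
  -96.602·x + 37.450·y = 674.358702
  -115.922·x + 64.748·y = 1279.033710
det = -96.602·64.748 − 37.450·-115.922 = -1913.507396
x = (674.358702·64.748 − 37.450·1279.033710) / -1913.507396 = 2.213963
y = (-96.602·1279.033710 − 674.358702·-115.922) / -1913.507396 = 23.717810

x=2.214 y=23.718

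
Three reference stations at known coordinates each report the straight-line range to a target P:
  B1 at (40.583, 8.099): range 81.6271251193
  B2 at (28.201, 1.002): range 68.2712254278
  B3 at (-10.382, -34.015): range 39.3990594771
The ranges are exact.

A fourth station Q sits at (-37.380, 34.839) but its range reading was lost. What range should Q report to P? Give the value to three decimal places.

eq1: (x − 40.583)² + (y − 8.099)² = 81.6271251193²
eq2: (x − 28.201)² + (y − 1.002)² = 68.2712254278²
eq3: (x + 10.382)² + (y + 34.015)² = 39.3990594771²
eq2−eq1, eq2−eq3 (x²,y² cancel):
  24.764·x + 14.194·y = -1085.754049
  -77.166·x − 70.034·y = 3577.180078
det = 24.764·-70.034 − 14.194·-77.166 = -639.027772
x = (-1085.754049·-70.034 − 14.194·3577.180078) / -639.027772 = -39.536944
y = (24.764·3577.180078 − -1085.754049·-77.166) / -639.027772 = -7.514526
|P − Q| = √((-39.536944 − -37.380)² + (-7.514526 − 34.839)²) = 42.408413

42.408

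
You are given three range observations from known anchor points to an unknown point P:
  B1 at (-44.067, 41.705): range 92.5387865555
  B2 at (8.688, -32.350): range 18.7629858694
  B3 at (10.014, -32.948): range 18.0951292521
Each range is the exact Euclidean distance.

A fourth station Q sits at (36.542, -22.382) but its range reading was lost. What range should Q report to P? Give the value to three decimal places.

eq1: (x + 44.067)² + (y − 41.705)² = 92.5387865555²
eq2: (x − 8.688)² + (y + 32.350)² = 18.7629858694²
eq3: (x − 10.014)² + (y + 32.948)² = 18.0951292521²
eq2−eq3, eq2−eq1 (x²,y² cancel):
  2.652·x − 1.196·y = 88.462992
  -105.510·x + 148.110·y = -5652.173708
det = 2.652·148.110 − -1.196·-105.510 = 266.597760
x = (88.462992·148.110 − -1.196·-5652.173708) / 266.597760 = 23.789600
y = (2.652·-5652.173708 − 88.462992·-105.510) / 266.597760 = -21.214861
|P − Q| = √((23.789600 − 36.542)² + (-21.214861 − -22.382)²) = 12.805699

12.806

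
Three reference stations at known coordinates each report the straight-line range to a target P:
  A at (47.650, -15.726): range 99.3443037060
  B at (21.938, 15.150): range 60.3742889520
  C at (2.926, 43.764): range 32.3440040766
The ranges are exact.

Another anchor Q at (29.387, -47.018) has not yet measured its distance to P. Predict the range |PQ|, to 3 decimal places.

110.954

eq1: (x − 47.650)² + (y + 15.726)² = 99.3443037060²
eq2: (x − 21.938)² + (y − 15.150)² = 60.3742889520²
eq3: (x − 2.926)² + (y − 43.764)² = 32.3440040766²
eq2−eq1, eq2−eq3 (x²,y² cancel):
  51.424·x − 61.752·y = -4417.204680
  -38.024·x + 57.228·y = 3811.970995
det = 51.424·57.228 − -61.752·-38.024 = 594.834624
x = (-4417.204680·57.228 − -61.752·3811.970995) / 594.834624 = -29.236625
y = (51.424·3811.970995 − -4417.204680·-38.024) / 594.834624 = 47.184553
|P − Q| = √((-29.236625 − 29.387)² + (47.184553 − -47.018)²) = 110.954271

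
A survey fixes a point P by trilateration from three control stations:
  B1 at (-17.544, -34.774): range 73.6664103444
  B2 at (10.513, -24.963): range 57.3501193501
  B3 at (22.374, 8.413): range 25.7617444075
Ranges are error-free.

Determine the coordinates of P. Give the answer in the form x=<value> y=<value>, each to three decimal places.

x=12.827 y=32.340

eq1: (x + 17.544)² + (y + 34.774)² = 73.6664103444²
eq2: (x − 10.513)² + (y + 24.963)² = 57.3501193501²
eq3: (x − 22.374)² + (y − 8.413)² = 25.7617444075²
eq1−eq2, eq1−eq3 (x²,y² cancel):
  56.114·x + 19.622·y = 1354.355350
  79.836·x + 86.374·y = 3817.423971
det = 56.114·86.374 − 19.622·79.836 = 3280.248644
x = (1354.355350·86.374 − 19.622·3817.423971) / 3280.248644 = 12.826953
y = (56.114·3817.423971 − 1354.355350·79.836) / 3280.248644 = 32.340419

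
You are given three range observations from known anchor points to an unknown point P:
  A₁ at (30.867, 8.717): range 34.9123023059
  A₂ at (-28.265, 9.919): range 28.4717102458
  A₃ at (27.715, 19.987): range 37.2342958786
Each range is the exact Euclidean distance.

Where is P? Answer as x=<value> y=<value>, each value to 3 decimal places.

x=-2.380 y=-1.938

eq1: (x − 30.867)² + (y − 8.717)² = 34.9123023059²
eq2: (x + 28.265)² + (y − 9.919)² = 28.4717102458²
eq3: (x − 27.715)² + (y − 19.987)² = 37.2342958786²
eq3−eq2, eq3−eq1 (x²,y² cancel):
  -111.960·x − 20.136·y = 305.449897
  6.304·x − 22.540·y = 28.680321
det = -111.960·-22.540 − -20.136·6.304 = 2650.515744
x = (305.449897·-22.540 − -20.136·28.680321) / 2650.515744 = -2.379663
y = (-111.960·28.680321 − 305.449897·6.304) / 2650.515744 = -1.937964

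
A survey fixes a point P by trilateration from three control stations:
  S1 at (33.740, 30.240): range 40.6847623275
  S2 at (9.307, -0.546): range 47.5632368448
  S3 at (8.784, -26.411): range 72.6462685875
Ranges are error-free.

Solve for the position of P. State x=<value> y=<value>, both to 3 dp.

x=-4.143 y=45.076

eq1: (x − 33.740)² + (y − 30.240)² = 40.6847623275²
eq2: (x − 9.307)² + (y + 0.546)² = 47.5632368448²
eq3: (x − 8.784)² + (y + 26.411)² = 72.6462685875²
eq1−eq3, eq1−eq2 (x²,y² cancel):
  -49.912·x − 113.302·y = -4900.376077
  -48.866·x − 61.572·y = -2572.938449
det = -49.912·-61.572 − -113.302·-48.866 = -2463.433868
x = (-4900.376077·-61.572 − -113.302·-2572.938449) / -2463.433868 = -4.143356
y = (-49.912·-2572.938449 − -4900.376077·-48.866) / -2463.433868 = 45.075809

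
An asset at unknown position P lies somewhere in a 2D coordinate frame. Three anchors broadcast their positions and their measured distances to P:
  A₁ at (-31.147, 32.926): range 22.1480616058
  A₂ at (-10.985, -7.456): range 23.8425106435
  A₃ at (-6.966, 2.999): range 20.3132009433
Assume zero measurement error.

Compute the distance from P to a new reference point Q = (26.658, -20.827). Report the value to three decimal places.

eq1: (x + 31.147)² + (y − 32.926)² = 22.1480616058²
eq2: (x + 10.985)² + (y + 7.456)² = 23.8425106435²
eq3: (x + 6.966)² + (y − 2.999)² = 20.3132009433²
eq2−eq3, eq2−eq1 (x²,y² cancel):
  8.038·x + 20.910·y = 37.096177
  -40.324·x + 80.764·y = 1955.923605
det = 8.038·80.764 − 20.910·-40.324 = 1492.355872
x = (37.096177·80.764 − 20.910·1955.923605) / 1492.355872 = -25.397647
y = (8.038·1955.923605 − 37.096177·-40.324) / 1492.355872 = 11.537181
|P − Q| = √((-25.397647 − 26.658)² + (11.537181 − -20.827)²) = 61.296252

61.296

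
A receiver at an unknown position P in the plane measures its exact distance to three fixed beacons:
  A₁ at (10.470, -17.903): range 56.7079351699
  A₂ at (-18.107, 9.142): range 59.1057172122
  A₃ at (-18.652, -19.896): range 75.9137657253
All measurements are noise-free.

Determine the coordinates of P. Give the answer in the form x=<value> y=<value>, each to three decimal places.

eq1: (x − 10.470)² + (y + 17.903)² = 56.7079351699²
eq2: (x + 18.107)² + (y − 9.142)² = 59.1057172122²
eq3: (x + 18.652)² + (y + 19.896)² = 75.9137657253²
eq2−eq1, eq2−eq3 (x²,y² cancel):
  57.154·x − 54.090·y = 296.394592
  -1.090·x − 58.076·y = -1937.105712
det = 57.154·-58.076 − -54.090·-1.090 = -3378.233804
x = (296.394592·-58.076 − -54.090·-1937.105712) / -3378.233804 = 36.111018
y = (57.154·-1937.105712 − 296.394592·-1.090) / -3378.233804 = 32.676918

x=36.111 y=32.677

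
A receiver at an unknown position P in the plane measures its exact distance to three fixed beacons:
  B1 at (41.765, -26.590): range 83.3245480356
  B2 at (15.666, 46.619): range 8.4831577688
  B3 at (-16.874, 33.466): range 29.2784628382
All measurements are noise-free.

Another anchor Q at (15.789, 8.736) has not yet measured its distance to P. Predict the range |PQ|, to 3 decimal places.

eq1: (x − 41.765)² + (y + 26.590)² = 83.3245480356²
eq2: (x − 15.666)² + (y − 46.619)² = 8.4831577688²
eq3: (x + 16.874)² + (y − 33.466)² = 29.2784628382²
eq2−eq3, eq2−eq1 (x²,y² cancel):
  -65.080·x − 26.306·y = -1799.314105
  52.198·x − 146.418·y = -6838.427732
det = -65.080·-146.418 − -26.306·52.198 = 10902.004028
x = (-1799.314105·-146.418 − -26.306·-6838.427732) / 10902.004028 = 7.664673
y = (-65.080·-6838.427732 − -1799.314105·52.198) / 10902.004028 = 49.437284
|P − Q| = √((7.664673 − 15.789)² + (49.437284 − 8.736)²) = 41.504208

41.504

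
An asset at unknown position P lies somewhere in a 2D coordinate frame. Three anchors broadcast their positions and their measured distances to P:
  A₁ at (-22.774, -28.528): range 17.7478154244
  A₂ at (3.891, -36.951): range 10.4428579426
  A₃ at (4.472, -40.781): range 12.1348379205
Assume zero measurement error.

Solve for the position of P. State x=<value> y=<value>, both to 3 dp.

eq1: (x + 22.774)² + (y + 28.528)² = 17.7478154244²
eq2: (x − 3.891)² + (y + 36.951)² = 10.4428579426²
eq3: (x − 4.472)² + (y + 40.781)² = 12.1348379205²
eq2−eq3, eq2−eq1 (x²,y² cancel):
  1.162·x − 7.660·y = 264.371454
  -53.330·x + 16.846·y = -253.946092
det = 1.162·16.846 − -7.660·-53.330 = -388.932748
x = (264.371454·16.846 − -7.660·-253.946092) / -388.932748 = -6.449378
y = (1.162·-253.946092 − 264.371454·-53.330) / -388.932748 = -35.491597

x=-6.449 y=-35.492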